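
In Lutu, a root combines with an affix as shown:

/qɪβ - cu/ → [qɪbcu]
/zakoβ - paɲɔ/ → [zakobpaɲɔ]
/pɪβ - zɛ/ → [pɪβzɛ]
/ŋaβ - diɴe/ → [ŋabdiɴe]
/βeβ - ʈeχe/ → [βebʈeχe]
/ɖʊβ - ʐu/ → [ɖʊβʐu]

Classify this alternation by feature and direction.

Comparing underlying and surface forms, /β/ → [b] is the alternation; the neighbouring /c/ is constant.
/β/ is a fricative while /c/ is a stop; the output [b] is a stop, matching the trigger — so the feature that spreads is manner.
Place and voice are unchanged, so the assimilation is partial, not total.
The same holds elsewhere in the data: /β/ → [b] before /p/ (fricative → stop, matching a stop); /β/ → [b] before /d/ (fricative → stop, matching a stop); /β/ → [b] before /ʈ/ (fricative → stop, matching a stop) — only manner changes, and always toward the following segment.
Nothing changes in [pɪβzɛ], [ɖʊβʐu]: there the adjacent consonants already agree in manner (/β/ and /z/ are both fricatives; /β/ and /ʐ/ are both fricatives), so these forms are consistent with the same rule.
The trigger is the following segment, so the direction is regressive (anticipatory).

regressive manner assimilation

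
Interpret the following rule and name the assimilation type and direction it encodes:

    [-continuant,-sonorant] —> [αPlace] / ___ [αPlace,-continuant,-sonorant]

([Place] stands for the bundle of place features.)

regressive place assimilation

The rule copies the place features (abbreviated [Place]) from the environment onto the target, so the assimilating feature is place.
The conditioning segment sits to the right of the focus bar, meaning the trigger follows the segment that changes — regressive assimilation.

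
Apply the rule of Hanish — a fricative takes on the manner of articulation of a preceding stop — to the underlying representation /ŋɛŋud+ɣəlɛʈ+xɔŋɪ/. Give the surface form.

[ŋɛŋudgəlɛʈkɔŋɪ]

/ɣ/ is a voiced velar fricative. The preceding trigger /d/ is a stop, so /ɣ/ must become a stop as well.
A voiced velar stop is [g], so the surface segment is [g].
At the second juncture, /x/ likewise becomes [k] adjacent to /ʈ/.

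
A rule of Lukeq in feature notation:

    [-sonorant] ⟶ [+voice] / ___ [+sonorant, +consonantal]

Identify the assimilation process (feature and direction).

The structural change is [+voice], and the conditioning segment [+sonorant, +consonantal] (a sonorant consonant) is itself voiced, so the target comes to share the voicing of its neighbour — voicing assimilation.
The conditioning segment sits to the right of the focus bar, meaning the trigger follows the segment that changes — regressive assimilation.

regressive voicing assimilation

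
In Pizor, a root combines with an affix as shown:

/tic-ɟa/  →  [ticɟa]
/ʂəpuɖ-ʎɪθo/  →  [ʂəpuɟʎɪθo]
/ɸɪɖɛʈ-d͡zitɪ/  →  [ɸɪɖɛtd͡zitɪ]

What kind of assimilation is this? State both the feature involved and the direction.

regressive place assimilation

The segment that alternates is /ɖ/, which surfaces as [ɟ] when adjacent to /ʎ/.
The change retroflex → palatal matches the place of the following /ʎ/, identifying this as place assimilation.
Manner and voice are unchanged, so the assimilation is partial, not total.
The same holds elsewhere in the data: /ʈ/ → [t] before /d͡z/ (retroflex → alveolar, matching alveolar) — only place changes, and always toward the following segment.
Nothing changes in [ticɟa]: there the adjacent consonants already agree in place (/c/ and /ɟ/ are both palatal), so this form is consistent with the same rule.
Since the segment that changes precedes the conditioning segment, the assimilation is regressive.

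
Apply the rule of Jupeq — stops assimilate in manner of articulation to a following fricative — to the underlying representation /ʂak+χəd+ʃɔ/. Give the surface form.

/k/ is a voiceless velar stop. The following trigger /χ/ is a fricative, so /k/ must become a fricative as well.
A voiceless velar fricative is [x], so the surface segment is [x].
The same rule applies at the second boundary: /d/ → [z] next to /ʃ/.

[ʂaxχəzʃɔ]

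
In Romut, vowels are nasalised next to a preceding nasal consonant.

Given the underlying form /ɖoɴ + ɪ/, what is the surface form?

[ɖoɴɪ̃]

The vowel /ɪ/ is adjacent to the preceding nasal /ɴ/, so it acquires [+nasal] and surfaces as [ɪ̃].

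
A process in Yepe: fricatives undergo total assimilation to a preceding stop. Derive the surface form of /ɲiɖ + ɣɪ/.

[ɲiɖɖɪ]

/ɣ/ is the segment targeted by the rule; it sits immediately after /ɖ/, so it assimilates completely and surfaces as [ɖ].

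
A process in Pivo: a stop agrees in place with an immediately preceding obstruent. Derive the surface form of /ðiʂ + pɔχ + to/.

/p/ is a voiceless bilabial stop. The preceding trigger /ʂ/ is retroflex, so /p/ must become retroflex as well.
Changing only its place to retroflex gives [ʈ] — the voiceless retroflex stop.
The same rule applies at the second boundary: /t/ → [q] next to /χ/.

[ðiʂʈɔχqo]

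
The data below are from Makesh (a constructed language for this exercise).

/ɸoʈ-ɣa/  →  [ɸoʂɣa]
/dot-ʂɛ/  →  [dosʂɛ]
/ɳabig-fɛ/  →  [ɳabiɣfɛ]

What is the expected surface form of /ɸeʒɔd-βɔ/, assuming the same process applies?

The data show regressive manner assimilation: /ʈ/ → [ʂ] before /ɣ/; /t/ → [s] before /ʂ/; /g/ → [ɣ] before /f/. In each pair only manner changes, matching the following consonant, while place and voice stay constant.
The rule targets /d/ (voiced alveolar stop), which sits before the trigger /β/ (fricative).
Changing only its manner to fricative gives [z] — the voiced alveolar fricative.

[ɸeʒɔzβɔ]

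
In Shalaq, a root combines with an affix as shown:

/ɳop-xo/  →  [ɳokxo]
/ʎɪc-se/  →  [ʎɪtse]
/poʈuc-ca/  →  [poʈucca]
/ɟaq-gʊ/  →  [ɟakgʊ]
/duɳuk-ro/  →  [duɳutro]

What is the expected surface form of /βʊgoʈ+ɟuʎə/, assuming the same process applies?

[βʊgocɟuʎə]

The data show regressive place assimilation: /p/ → [k] before /x/; /c/ → [t] before /s/; /q/ → [k] before /g/; /k/ → [t] before /r/. In each pair only place changes, matching the following consonant, while manner and voice stay constant.
No alternation appears in [poʈucca]: there the adjacent consonants already agree in place (/c/ and /c/ are both palatal), so this form is consistent with the same rule.
The rule targets /ʈ/ (voiceless retroflex stop), which sits before the trigger /ɟ/ (palatal).
A voiceless palatal stop is [c], so the surface segment is [c].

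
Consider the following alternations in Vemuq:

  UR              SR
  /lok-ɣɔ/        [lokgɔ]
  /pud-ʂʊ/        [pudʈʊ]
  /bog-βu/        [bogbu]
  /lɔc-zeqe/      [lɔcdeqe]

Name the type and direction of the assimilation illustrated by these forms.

progressive manner assimilation

Comparing underlying and surface forms, /ɣ/ → [g] is the alternation; the neighbouring /k/ is constant.
/ɣ/ is a fricative while /k/ is a stop; the output [g] is a stop, matching the trigger — so the feature that spreads is manner.
Place and voice are unchanged, so the assimilation is partial, not total.
The other alternating forms pattern the same way: /ʂ/ → [ʈ] after /d/ (fricative → stop, matching a stop); /β/ → [b] after /g/ (fricative → stop, matching a stop); /z/ → [d] after /c/ (fricative → stop, matching a stop) — only manner changes, and always toward the preceding segment.
Since the segment that changes follows the conditioning segment, the assimilation is progressive.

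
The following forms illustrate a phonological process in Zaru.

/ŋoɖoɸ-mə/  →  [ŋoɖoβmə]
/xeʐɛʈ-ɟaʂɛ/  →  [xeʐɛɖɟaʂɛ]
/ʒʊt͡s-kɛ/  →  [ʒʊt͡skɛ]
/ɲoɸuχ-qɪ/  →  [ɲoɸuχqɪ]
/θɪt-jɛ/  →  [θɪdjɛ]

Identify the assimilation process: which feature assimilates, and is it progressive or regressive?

regressive voicing assimilation

Comparing underlying and surface forms, /ɸ/ → [β] is the alternation; the neighbouring /m/ is constant.
/ɸ/ is voiceless while /m/ is voiced; the output [β] is voiced, matching the trigger — so the feature that spreads is voicing.
Place and manner are unchanged, so the assimilation is partial, not total.
The same holds elsewhere in the data: /ʈ/ → [ɖ] before /ɟ/ (voiceless → voiced, matching voiced); /t/ → [d] before /j/ (voiceless → voiced, matching voiced) — only voicing changes, and always toward the following segment.
Nothing changes in [ʒʊt͡skɛ], [ɲoɸuχqɪ]: there the adjacent consonants already agree in voicing (/t͡s/ and /k/ are both voiceless; /χ/ and /q/ are both voiceless), so these forms are consistent with the same rule.
Since the segment that changes precedes the conditioning segment, the assimilation is regressive.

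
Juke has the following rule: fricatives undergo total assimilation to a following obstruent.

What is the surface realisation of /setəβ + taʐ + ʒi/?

/β/ is the segment targeted by the rule; it sits immediately before /t/, so it assimilates completely and surfaces as [t].
At the second juncture, /ʐ/ likewise becomes [ʒ] adjacent to /ʒ/.

[setəttaʒʒi]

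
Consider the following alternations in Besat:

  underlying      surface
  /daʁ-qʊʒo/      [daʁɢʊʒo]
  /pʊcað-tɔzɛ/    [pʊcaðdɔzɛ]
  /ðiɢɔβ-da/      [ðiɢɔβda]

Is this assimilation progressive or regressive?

The segment that alternates is /q/, which surfaces as [ɢ] when adjacent to /ʁ/.
The change voiceless → voiced matches the voicing of the preceding /ʁ/, identifying this as voicing assimilation.
Checking the remaining alternation: /t/ → [d] after /ð/ (voiceless → voiced, matching voiced) — only voicing changes, and always toward the preceding segment.
No alternation appears in [ðiɢɔβda]: there the adjacent consonants already agree in voicing (/d/ and /β/ are both voiced), so this form is consistent with the same rule.
The trigger is the preceding segment, so the direction is progressive (perseverative).

progressive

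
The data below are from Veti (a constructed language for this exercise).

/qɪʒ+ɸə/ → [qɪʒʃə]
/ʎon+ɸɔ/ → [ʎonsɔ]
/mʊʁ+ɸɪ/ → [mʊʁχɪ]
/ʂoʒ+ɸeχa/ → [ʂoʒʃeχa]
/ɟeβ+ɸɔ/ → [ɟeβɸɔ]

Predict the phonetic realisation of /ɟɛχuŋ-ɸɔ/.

The data show progressive place assimilation: /ɸ/ → [ʃ] after /ʒ/; /ɸ/ → [s] after /n/; /ɸ/ → [χ] after /ʁ/. In each pair only place changes, matching the preceding consonant, while manner and voice stay constant.
No alternation appears in [ɟeβɸɔ]: there the adjacent consonants already agree in place (/ɸ/ and /β/ are both bilabial), so this form is consistent with the same rule.
The rule targets /ɸ/ (voiceless bilabial fricative), which sits after the trigger /ŋ/ (velar).
A voiceless velar fricative is [x], so the surface segment is [x].

[ɟɛχuŋxɔ]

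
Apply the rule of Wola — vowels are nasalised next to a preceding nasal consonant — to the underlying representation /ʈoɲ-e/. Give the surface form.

[ʈoɲẽ]

/e/ sits next to the nasal /ɲ/ and is therefore nasalised to [ẽ].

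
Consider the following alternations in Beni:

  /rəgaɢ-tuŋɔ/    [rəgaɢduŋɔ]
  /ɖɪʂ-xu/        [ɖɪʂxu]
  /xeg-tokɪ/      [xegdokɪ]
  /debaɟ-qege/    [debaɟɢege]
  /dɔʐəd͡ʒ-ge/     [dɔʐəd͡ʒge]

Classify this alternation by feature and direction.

progressive voicing assimilation

The segment that alternates is /t/, which surfaces as [d] when adjacent to /ɢ/.
The change voiceless → voiced matches the voicing of the preceding /ɢ/, identifying this as voicing assimilation.
Place and manner are unchanged, so the assimilation is partial, not total.
Checking the remaining alternations: /t/ → [d] after /g/ (voiceless → voiced, matching voiced); /q/ → [ɢ] after /ɟ/ (voiceless → voiced, matching voiced) — only voicing changes, and always toward the preceding segment.
Nothing changes in [ɖɪʂxu], [dɔʐəd͡ʒge]: there the adjacent consonants already agree in voicing (/x/ and /ʂ/ are both voiceless; /g/ and /d͡ʒ/ are both voiced), so these forms are consistent with the same rule.
Since the segment that changes follows the conditioning segment, the assimilation is progressive.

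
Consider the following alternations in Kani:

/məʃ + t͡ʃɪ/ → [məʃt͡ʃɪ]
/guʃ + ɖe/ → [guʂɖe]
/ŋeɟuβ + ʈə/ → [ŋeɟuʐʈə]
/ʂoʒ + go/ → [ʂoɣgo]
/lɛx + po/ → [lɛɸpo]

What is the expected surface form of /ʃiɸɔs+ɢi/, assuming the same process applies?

The data show regressive place assimilation: /ʃ/ → [ʂ] before /ɖ/; /β/ → [ʐ] before /ʈ/; /ʒ/ → [ɣ] before /g/; /x/ → [ɸ] before /p/. In each pair only place changes, matching the following consonant, while manner and voice stay constant.
No alternation appears in [məʃt͡ʃɪ]: there the adjacent consonants already agree in place (/ʃ/ and /t͡ʃ/ are both postalveolar), so this form is consistent with the same rule.
/s/ is a voiceless alveolar fricative. The following trigger /ɢ/ is uvular, so /s/ must become uvular as well.
The voiceless uvular fricative is [χ], so /s/ → [χ].

[ʃiɸɔχɢi]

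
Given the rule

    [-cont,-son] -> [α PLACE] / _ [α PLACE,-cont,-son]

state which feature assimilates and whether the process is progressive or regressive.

regressive place assimilation

The rule copies the place features (abbreviated [PLACE]) from the environment onto the target, so the assimilating feature is place.
The conditioning segment sits to the right of the focus bar, meaning the trigger follows the segment that changes — regressive assimilation.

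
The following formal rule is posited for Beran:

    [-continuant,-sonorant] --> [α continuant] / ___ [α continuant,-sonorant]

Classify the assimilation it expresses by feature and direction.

The rule copies [continuant] (continuancy) from the environment onto the target stops; since [±continuant] encodes the stop/fricative manner contrast, the assimilating dimension is manner.
Since the environment is written after the underscore, the trigger follows the target; the direction is regressive.

regressive manner assimilation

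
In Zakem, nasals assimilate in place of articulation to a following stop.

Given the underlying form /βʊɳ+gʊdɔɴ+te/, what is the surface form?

[βʊŋgʊdɔnte]

The rule targets /ɳ/ (voiced retroflex nasal), which sits before the trigger /g/ (velar).
Changing only its place to velar gives [ŋ] — the voiced velar nasal.
At the second juncture, /ɴ/ likewise becomes [n] adjacent to /t/.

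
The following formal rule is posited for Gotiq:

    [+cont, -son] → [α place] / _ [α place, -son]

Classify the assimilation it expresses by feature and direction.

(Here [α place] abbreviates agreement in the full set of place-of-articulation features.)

The rule copies the place features (abbreviated [place]) from the environment onto the target, so the assimilating feature is place.
Since the environment is written after the underscore, the trigger follows the target; the direction is regressive.

regressive place assimilation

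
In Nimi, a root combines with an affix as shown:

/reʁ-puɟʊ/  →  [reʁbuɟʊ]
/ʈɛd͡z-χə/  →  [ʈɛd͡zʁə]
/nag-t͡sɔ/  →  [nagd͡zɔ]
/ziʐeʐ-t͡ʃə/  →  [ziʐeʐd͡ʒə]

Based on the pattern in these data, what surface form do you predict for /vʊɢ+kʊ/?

The data show progressive voicing assimilation: /p/ → [b] after /ʁ/; /χ/ → [ʁ] after /d͡z/; /t͡s/ → [d͡z] after /g/; /t͡ʃ/ → [d͡ʒ] after /ʐ/. In each pair only voicing changes, matching the preceding consonant, while place and manner stay constant.
The rule targets /k/ (voiceless velar stop), which sits after the trigger /ɢ/ (voiced).
A voiced velar stop is [g], so the surface segment is [g].

[vʊɢgʊ]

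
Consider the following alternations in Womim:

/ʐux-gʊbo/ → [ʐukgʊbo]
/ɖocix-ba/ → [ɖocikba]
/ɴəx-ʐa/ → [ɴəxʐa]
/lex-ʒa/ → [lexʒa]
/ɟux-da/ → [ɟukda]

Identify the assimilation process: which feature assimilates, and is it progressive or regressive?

regressive manner assimilation

Comparing underlying and surface forms, /x/ → [k] is the alternation; the neighbouring /g/ is constant.
/x/ is a fricative while /g/ is a stop; the output [k] is a stop, matching the trigger — so the feature that spreads is manner.
Place and voice are unchanged, so the assimilation is partial, not total.
Checking the remaining alternations: /x/ → [k] before /b/ (fricative → stop, matching a stop); /x/ → [k] before /d/ (fricative → stop, matching a stop) — only manner changes, and always toward the following segment.
No alternation appears in [ɴəxʐa], [lexʒa]: there the adjacent consonants already agree in manner (/x/ and /ʐ/ are both fricatives; /x/ and /ʒ/ are both fricatives), so these forms are consistent with the same rule.
The trigger is the following segment, so the direction is regressive (anticipatory).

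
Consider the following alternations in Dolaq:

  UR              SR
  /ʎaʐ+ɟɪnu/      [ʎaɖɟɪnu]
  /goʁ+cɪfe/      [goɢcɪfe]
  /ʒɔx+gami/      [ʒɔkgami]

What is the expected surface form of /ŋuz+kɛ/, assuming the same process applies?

The data show regressive manner assimilation: /ʐ/ → [ɖ] before /ɟ/; /ʁ/ → [ɢ] before /c/; /x/ → [k] before /g/. In each pair only manner changes, matching the following consonant, while place and voice stay constant.
/z/ is a voiced alveolar fricative. The following trigger /k/ is a stop, so /z/ must become a stop as well.
A voiced alveolar stop is [d], so the surface segment is [d].

[ŋudkɛ]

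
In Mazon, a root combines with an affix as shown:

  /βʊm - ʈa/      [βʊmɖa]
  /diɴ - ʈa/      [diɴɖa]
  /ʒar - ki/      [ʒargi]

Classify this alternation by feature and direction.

progressive voicing assimilation

The segment that alternates is /ʈ/, which surfaces as [ɖ] when adjacent to /m/.
The change voiceless → voiced matches the voicing of the preceding /m/, identifying this as voicing assimilation.
Place and manner are unchanged, so the assimilation is partial, not total.
The same holds elsewhere in the data: /ʈ/ → [ɖ] after /ɴ/ (voiceless → voiced, matching voiced); /k/ → [g] after /r/ (voiceless → voiced, matching voiced) — only voicing changes, and always toward the preceding segment.
The trigger is the preceding segment, so the direction is progressive (perseverative).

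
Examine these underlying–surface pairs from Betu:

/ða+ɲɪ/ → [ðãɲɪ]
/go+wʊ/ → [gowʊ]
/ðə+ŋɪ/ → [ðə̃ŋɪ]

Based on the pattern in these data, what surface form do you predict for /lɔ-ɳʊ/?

[lɔ̃ɳʊ]

The data show regressive nasality assimilation (vowel nasalisation): /a/ → [ã] before /ɲ/; /ə/ → [ə̃] before /ŋ/ — a vowel is nasalised by an immediately following nasal consonant.
No change occurs in [gowʊ] because the vowel at the boundary is adjacent to an oral consonant, not a nasal (/o/ next to /w/).
/ɔ/ sits next to the nasal /ɳ/ and is therefore nasalised to [ɔ̃].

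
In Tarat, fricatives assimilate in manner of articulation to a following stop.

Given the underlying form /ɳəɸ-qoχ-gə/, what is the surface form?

/ɸ/ is a voiceless bilabial fricative. The following trigger /q/ is a stop, so /ɸ/ must become a stop as well.
A voiceless bilabial stop is [p], so the surface segment is [p].
At the second juncture, /χ/ likewise becomes [q] adjacent to /g/.

[ɳəpqoqgə]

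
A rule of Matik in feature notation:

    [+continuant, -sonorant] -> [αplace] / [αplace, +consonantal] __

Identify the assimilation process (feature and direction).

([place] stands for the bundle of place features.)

The shared variable α links the value of the place features (abbreviated [place]) on the target to the same value on the neighbouring segment, so place is the feature that assimilates.
The conditioning segment sits to the left of the focus bar, meaning the trigger precedes the segment that changes — progressive assimilation.

progressive place assimilation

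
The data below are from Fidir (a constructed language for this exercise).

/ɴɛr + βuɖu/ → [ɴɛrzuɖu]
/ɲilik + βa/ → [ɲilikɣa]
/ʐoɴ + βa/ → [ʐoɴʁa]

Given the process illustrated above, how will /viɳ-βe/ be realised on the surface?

The data show progressive place assimilation: /β/ → [z] after /r/; /β/ → [ɣ] after /k/; /β/ → [ʁ] after /ɴ/. In each pair only place changes, matching the preceding consonant, while manner and voice stay constant.
The rule targets /β/ (voiced bilabial fricative), which sits after the trigger /ɳ/ (retroflex).
Changing only its place to retroflex gives [ʐ] — the voiced retroflex fricative.

[viɳʐe]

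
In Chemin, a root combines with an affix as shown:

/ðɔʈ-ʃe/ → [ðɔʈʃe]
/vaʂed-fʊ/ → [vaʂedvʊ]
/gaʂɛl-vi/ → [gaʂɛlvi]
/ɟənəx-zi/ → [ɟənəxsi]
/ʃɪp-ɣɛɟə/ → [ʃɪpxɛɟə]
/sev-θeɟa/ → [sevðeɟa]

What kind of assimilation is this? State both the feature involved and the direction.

Underlying /f/ is realised as [v] next to /d/; /d/ itself does not change.
/f/ is voiceless while /d/ is voiced; the output [v] is voiced, matching the trigger — so the feature that spreads is voicing.
Place and manner are unchanged, so the assimilation is partial, not total.
Checking the remaining alternations: /z/ → [s] after /x/ (voiced → voiceless, matching voiceless); /ɣ/ → [x] after /p/ (voiced → voiceless, matching voiceless); /θ/ → [ð] after /v/ (voiceless → voiced, matching voiced) — only voicing changes, and always toward the preceding segment.
Nothing changes in [ðɔʈʃe], [gaʂɛlvi]: there the adjacent consonants already agree in voicing (/ʃ/ and /ʈ/ are both voiceless; /v/ and /l/ are both voiced), so these forms are consistent with the same rule.
Since the segment that changes follows the conditioning segment, the assimilation is progressive.

progressive voicing assimilation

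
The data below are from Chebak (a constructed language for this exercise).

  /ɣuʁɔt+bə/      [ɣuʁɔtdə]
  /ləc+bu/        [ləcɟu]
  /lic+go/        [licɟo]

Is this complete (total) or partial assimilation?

Comparing underlying and surface forms, /b/ → [d] is the alternation; the neighbouring /t/ is constant.
/b/ is bilabial while /t/ is alveolar; the output [d] is alveolar, matching the trigger — so the feature that spreads is place.
Manner and voice are unchanged, so the assimilation is partial, not total.
The other alternating forms pattern the same way: /b/ → [ɟ] after /c/ (bilabial → palatal, matching palatal); /g/ → [ɟ] after /c/ (velar → palatal, matching palatal) — only place changes, and always toward the preceding segment.

partial assimilation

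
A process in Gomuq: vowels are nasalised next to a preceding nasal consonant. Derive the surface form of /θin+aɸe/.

The vowel /a/ is adjacent to the preceding nasal /n/, so it acquires [+nasal] and surfaces as [ã].

[θinãɸe]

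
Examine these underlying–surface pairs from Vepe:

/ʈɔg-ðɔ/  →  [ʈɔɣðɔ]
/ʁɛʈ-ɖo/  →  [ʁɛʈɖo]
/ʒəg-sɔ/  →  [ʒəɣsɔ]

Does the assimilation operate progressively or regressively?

regressive

The segment that alternates is /g/, which surfaces as [ɣ] when adjacent to /ð/.
/g/ is a stop while /ð/ is a fricative; the output [ɣ] is a fricative, matching the trigger — so the feature that spreads is manner.
The other alternating form patterns the same way: /g/ → [ɣ] before /s/ (stop → fricative, matching a fricative) — only manner changes, and always toward the following segment.
No alternation appears in [ʁɛʈɖo]: there the adjacent consonants already agree in manner (/ʈ/ and /ɖ/ are both stops), so this form is consistent with the same rule.
Since the segment that changes precedes the conditioning segment, the assimilation is regressive.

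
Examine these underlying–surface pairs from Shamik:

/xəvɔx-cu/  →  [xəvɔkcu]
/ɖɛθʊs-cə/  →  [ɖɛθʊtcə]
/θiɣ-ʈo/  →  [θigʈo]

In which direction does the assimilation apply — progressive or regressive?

Comparing underlying and surface forms, /x/ → [k] is the alternation; the neighbouring /c/ is constant.
/x/ is a fricative while /c/ is a stop; the output [k] is a stop, matching the trigger — so the feature that spreads is manner.
The same holds elsewhere in the data: /s/ → [t] before /c/ (fricative → stop, matching a stop); /ɣ/ → [g] before /ʈ/ (fricative → stop, matching a stop) — only manner changes, and always toward the following segment.
Since the segment that changes precedes the conditioning segment, the assimilation is regressive.

regressive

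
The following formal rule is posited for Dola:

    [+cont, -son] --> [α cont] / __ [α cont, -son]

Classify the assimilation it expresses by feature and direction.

The shared variable α links the value of [cont] on the target to that of the neighbouring obstruent. [cont] distinguishes stops from fricatives — a manner-of-articulation feature — so this is manner assimilation.
The conditioning segment sits to the right of the focus bar, meaning the trigger follows the segment that changes — regressive assimilation.

regressive manner assimilation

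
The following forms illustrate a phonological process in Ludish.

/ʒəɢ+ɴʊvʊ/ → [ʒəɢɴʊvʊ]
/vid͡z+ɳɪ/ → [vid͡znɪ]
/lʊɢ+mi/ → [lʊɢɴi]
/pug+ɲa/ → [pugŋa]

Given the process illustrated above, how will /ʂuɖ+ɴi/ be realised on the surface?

The data show progressive place assimilation: /ɳ/ → [n] after /d͡z/; /m/ → [ɴ] after /ɢ/; /ɲ/ → [ŋ] after /g/. In each pair only place changes, matching the preceding consonant, while manner and voice stay constant.
Nothing changes in [ʒəɢɴʊvʊ]: there the adjacent consonants already agree in place (/ɴ/ and /ɢ/ are both uvular), so this form is consistent with the same rule.
The rule targets /ɴ/ (voiced uvular nasal), which sits after the trigger /ɖ/ (retroflex).
A voiced retroflex nasal is [ɳ], so the surface segment is [ɳ].

[ʂuɖɳi]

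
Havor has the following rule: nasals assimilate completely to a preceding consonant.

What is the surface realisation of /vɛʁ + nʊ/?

/n/ is the segment targeted by the rule; it sits immediately after /ʁ/, so it assimilates completely and surfaces as [ʁ].

[vɛʁʁʊ]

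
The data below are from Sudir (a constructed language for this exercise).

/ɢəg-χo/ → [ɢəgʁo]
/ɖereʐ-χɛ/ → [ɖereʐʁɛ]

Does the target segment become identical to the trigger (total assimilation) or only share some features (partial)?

Underlying /χ/ is realised as [ʁ] next to /g/; /g/ itself does not change.
/χ/ is voiceless while /g/ is voiced; the output [ʁ] is voiced, matching the trigger — so the feature that spreads is voicing.
Place and manner are unchanged, so the assimilation is partial, not total.
The other alternating form patterns the same way: /χ/ → [ʁ] after /ʐ/ (voiceless → voiced, matching voiced) — only voicing changes, and always toward the preceding segment.

partial assimilation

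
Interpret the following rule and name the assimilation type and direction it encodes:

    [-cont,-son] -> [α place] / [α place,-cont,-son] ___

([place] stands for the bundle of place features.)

progressive place assimilation

The shared variable α links the value of the place features (abbreviated [place]) on the target to the same value on the neighbouring segment, so place is the feature that assimilates.
Since the environment is written before the underscore, the trigger precedes the target; the direction is progressive.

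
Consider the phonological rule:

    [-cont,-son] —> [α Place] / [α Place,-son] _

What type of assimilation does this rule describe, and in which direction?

The shared variable α links the value of the place features (abbreviated [Place]) on the target to the same value on the neighbouring segment, so place is the feature that assimilates.
Since the environment is written before the underscore, the trigger precedes the target; the direction is progressive.

progressive place assimilation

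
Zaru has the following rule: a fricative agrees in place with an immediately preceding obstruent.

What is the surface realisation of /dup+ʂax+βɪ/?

[dupɸaxɣɪ]

The rule targets /ʂ/ (voiceless retroflex fricative), which sits after the trigger /p/ (bilabial).
A voiceless bilabial fricative is [ɸ], so the surface segment is [ɸ].
At the second juncture, /β/ likewise becomes [ɣ] adjacent to /x/.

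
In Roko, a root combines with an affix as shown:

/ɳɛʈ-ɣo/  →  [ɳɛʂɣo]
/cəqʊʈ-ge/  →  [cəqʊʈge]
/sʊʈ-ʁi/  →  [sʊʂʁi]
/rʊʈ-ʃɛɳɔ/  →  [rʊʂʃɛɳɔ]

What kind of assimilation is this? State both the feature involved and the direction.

Comparing underlying and surface forms, /ʈ/ → [ʂ] is the alternation; the neighbouring /ɣ/ is constant.
The change stop → fricative matches the manner of the following /ɣ/, identifying this as manner assimilation.
Place and voice are unchanged, so the assimilation is partial, not total.
The other alternating forms pattern the same way: /ʈ/ → [ʂ] before /ʁ/ (stop → fricative, matching a fricative); /ʈ/ → [ʂ] before /ʃ/ (stop → fricative, matching a fricative) — only manner changes, and always toward the following segment.
Nothing changes in [cəqʊʈge]: there the adjacent consonants already agree in manner (/ʈ/ and /g/ are both stops), so this form is consistent with the same rule.
Since the segment that changes precedes the conditioning segment, the assimilation is regressive.

regressive manner assimilation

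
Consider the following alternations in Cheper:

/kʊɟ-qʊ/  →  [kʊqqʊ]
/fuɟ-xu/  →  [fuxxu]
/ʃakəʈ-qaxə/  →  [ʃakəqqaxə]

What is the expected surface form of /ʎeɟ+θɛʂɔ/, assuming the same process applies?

The data show regressive total assimilation (/ɟ/ → [q] before /q/; /ɟ/ → [x] before /x/; /ʈ/ → [q] before /q/): in every case the target segment becomes identical to its following neighbour, copying more than a single feature.
/ɟ/ is the segment targeted by the rule; it sits immediately before /θ/, so it assimilates completely and surfaces as [θ].

[ʎeθθɛʂɔ]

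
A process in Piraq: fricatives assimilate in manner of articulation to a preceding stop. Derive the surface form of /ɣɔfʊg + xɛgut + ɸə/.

The rule targets /x/ (voiceless velar fricative), which sits after the trigger /g/ (stop).
A voiceless velar stop is [k], so the surface segment is [k].
At the second juncture, /ɸ/ likewise becomes [p] adjacent to /t/.

[ɣɔfʊgkɛgutpə]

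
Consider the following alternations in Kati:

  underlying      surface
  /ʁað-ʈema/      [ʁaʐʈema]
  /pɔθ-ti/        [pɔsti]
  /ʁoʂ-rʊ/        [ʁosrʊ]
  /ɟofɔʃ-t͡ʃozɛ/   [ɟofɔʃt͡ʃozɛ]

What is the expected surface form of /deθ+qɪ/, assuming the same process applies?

[deχqɪ]

The data show regressive place assimilation: /ð/ → [ʐ] before /ʈ/; /θ/ → [s] before /t/; /ʂ/ → [s] before /r/. In each pair only place changes, matching the following consonant, while manner and voice stay constant.
No alternation appears in [ɟofɔʃt͡ʃozɛ]: there the adjacent consonants already agree in place (/ʃ/ and /t͡ʃ/ are both postalveolar), so this form is consistent with the same rule.
/θ/ is a voiceless dental fricative. The following trigger /q/ is uvular, so /θ/ must become uvular as well.
Changing only its place to uvular gives [χ] — the voiceless uvular fricative.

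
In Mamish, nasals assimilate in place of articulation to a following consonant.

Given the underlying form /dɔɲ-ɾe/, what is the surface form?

/ɲ/ is a voiced palatal nasal. The following trigger /ɾ/ is alveolar, so /ɲ/ must become alveolar as well.
A voiced alveolar nasal is [n], so the surface segment is [n].

[dɔnɾe]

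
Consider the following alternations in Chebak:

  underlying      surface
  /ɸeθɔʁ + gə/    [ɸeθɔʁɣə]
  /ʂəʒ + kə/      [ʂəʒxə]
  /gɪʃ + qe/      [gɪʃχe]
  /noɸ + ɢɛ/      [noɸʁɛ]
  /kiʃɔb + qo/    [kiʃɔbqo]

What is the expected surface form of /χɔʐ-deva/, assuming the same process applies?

[χɔʐzeva]

The data show progressive manner assimilation: /g/ → [ɣ] after /ʁ/; /k/ → [x] after /ʒ/; /q/ → [χ] after /ʃ/; /ɢ/ → [ʁ] after /ɸ/. In each pair only manner changes, matching the preceding consonant, while place and voice stay constant.
Nothing changes in [kiʃɔbqo]: there the adjacent consonants already agree in manner (/q/ and /b/ are both stops), so this form is consistent with the same rule.
The rule targets /d/ (voiced alveolar stop), which sits after the trigger /ʐ/ (fricative).
A voiced alveolar fricative is [z], so the surface segment is [z].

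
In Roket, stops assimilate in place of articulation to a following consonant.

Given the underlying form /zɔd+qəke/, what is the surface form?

[zɔɢqəke]

The rule targets /d/ (voiced alveolar stop), which sits before the trigger /q/ (uvular).
The voiced uvular stop is [ɢ], so /d/ → [ɢ].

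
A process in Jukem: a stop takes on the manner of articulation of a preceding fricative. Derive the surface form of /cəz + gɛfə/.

/g/ is a voiced velar stop. The preceding trigger /z/ is a fricative, so /g/ must become a fricative as well.
A voiced velar fricative is [ɣ], so the surface segment is [ɣ].

[cəzɣɛfə]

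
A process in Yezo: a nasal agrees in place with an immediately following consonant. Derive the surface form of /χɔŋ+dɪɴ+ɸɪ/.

/ŋ/ is a voiced velar nasal. The following trigger /d/ is alveolar, so /ŋ/ must become alveolar as well.
The voiced alveolar nasal is [n], so /ŋ/ → [n].
At the second juncture, /ɴ/ likewise becomes [m] adjacent to /ɸ/.

[χɔndɪmɸɪ]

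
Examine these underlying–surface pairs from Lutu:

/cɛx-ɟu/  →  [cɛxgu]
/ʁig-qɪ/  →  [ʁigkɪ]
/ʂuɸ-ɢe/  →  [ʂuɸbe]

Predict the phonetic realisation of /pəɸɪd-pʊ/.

[pəɸɪdtʊ]

The data show progressive place assimilation: /ɟ/ → [g] after /x/; /q/ → [k] after /g/; /ɢ/ → [b] after /ɸ/. In each pair only place changes, matching the preceding consonant, while manner and voice stay constant.
/p/ is a voiceless bilabial stop. The preceding trigger /d/ is alveolar, so /p/ must become alveolar as well.
Changing only its place to alveolar gives [t] — the voiceless alveolar stop.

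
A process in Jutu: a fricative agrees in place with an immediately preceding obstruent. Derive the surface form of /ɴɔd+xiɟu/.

[ɴɔdsiɟu]

/x/ is a voiceless velar fricative. The preceding trigger /d/ is alveolar, so /x/ must become alveolar as well.
The voiceless alveolar fricative is [s], so /x/ → [s].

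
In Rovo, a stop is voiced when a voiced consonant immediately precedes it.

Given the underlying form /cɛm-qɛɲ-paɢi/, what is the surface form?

[cɛmɢɛɲbaɢi]

The rule targets /q/ (voiceless uvular stop), which sits after the trigger /m/ (voiced).
A voiced uvular stop is [ɢ], so the surface segment is [ɢ].
At the second juncture, /p/ likewise becomes [b] adjacent to /ɲ/.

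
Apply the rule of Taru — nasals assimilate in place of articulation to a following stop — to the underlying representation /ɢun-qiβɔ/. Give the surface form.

[ɢuɴqiβɔ]

The rule targets /n/ (voiced alveolar nasal), which sits before the trigger /q/ (uvular).
The voiced uvular nasal is [ɴ], so /n/ → [ɴ].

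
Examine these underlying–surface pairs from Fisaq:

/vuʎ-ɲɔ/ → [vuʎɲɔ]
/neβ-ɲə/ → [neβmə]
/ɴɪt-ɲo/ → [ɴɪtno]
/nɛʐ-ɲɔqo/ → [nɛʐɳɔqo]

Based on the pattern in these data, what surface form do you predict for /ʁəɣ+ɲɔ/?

The data show progressive place assimilation: /ɲ/ → [m] after /β/; /ɲ/ → [n] after /t/; /ɲ/ → [ɳ] after /ʐ/. In each pair only place changes, matching the preceding consonant, while manner and voice stay constant.
Nothing changes in [vuʎɲɔ]: there the adjacent consonants already agree in place (/ɲ/ and /ʎ/ are both palatal), so this form is consistent with the same rule.
/ɲ/ is a voiced palatal nasal. The preceding trigger /ɣ/ is velar, so /ɲ/ must become velar as well.
The voiced velar nasal is [ŋ], so /ɲ/ → [ŋ].

[ʁəɣŋɔ]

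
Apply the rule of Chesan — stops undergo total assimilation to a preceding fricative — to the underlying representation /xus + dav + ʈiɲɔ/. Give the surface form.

[xussavviɲɔ]

/d/ is the segment targeted by the rule; it sits immediately after /s/, so it assimilates completely and surfaces as [s].
At the second juncture, /ʈ/ likewise becomes [v] adjacent to /v/.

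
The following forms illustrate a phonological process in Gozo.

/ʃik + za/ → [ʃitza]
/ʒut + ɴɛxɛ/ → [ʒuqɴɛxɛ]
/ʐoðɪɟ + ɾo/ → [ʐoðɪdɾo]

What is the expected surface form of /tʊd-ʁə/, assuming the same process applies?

[tʊɢʁə]

The data show regressive place assimilation: /k/ → [t] before /z/; /t/ → [q] before /ɴ/; /ɟ/ → [d] before /ɾ/. In each pair only place changes, matching the following consonant, while manner and voice stay constant.
The rule targets /d/ (voiced alveolar stop), which sits before the trigger /ʁ/ (uvular).
The voiced uvular stop is [ɢ], so /d/ → [ɢ].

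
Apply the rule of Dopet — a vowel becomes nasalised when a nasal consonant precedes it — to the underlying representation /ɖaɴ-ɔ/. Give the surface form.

[ɖaɴɔ̃]

The vowel /ɔ/ is adjacent to the preceding nasal /ɴ/, so it acquires [+nasal] and surfaces as [ɔ̃].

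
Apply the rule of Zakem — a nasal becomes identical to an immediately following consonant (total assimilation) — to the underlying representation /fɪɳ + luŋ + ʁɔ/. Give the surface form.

[fɪlluʁʁɔ]

/ɳ/ is the segment targeted by the rule; it sits immediately before /l/, so it assimilates completely and surfaces as [l].
The same rule applies at the second boundary: /ŋ/ → [ʁ] next to /ʁ/.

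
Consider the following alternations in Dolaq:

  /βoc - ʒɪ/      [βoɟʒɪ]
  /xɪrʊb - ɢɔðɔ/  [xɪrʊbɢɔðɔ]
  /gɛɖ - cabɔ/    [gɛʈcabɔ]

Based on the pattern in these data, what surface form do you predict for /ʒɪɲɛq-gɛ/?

[ʒɪɲɛɢgɛ]

The data show regressive voicing assimilation: /c/ → [ɟ] before /ʒ/; /ɖ/ → [ʈ] before /c/. In each pair only voicing changes, matching the following consonant, while place and manner stay constant.
No alternation appears in [xɪrʊbɢɔðɔ]: there the adjacent consonants already agree in voicing (/b/ and /ɢ/ are both voiced), so this form is consistent with the same rule.
The rule targets /q/ (voiceless uvular stop), which sits before the trigger /g/ (voiced).
Changing only its voicing to voiced gives [ɢ] — the voiced uvular stop.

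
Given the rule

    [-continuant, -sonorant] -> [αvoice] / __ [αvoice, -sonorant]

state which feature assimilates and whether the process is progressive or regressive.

regressive voicing assimilation

The rule copies [voice] from the environment onto the target, so the assimilating feature is voicing.
The conditioning segment sits to the right of the focus bar, meaning the trigger follows the segment that changes — regressive assimilation.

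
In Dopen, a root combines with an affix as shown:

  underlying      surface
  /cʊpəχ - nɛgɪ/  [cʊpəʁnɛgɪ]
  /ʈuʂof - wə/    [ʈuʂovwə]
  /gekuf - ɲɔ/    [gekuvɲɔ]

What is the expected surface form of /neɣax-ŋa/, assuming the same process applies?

The data show regressive voicing assimilation: /χ/ → [ʁ] before /n/; /f/ → [v] before /w/; /f/ → [v] before /ɲ/. In each pair only voicing changes, matching the following consonant, while place and manner stay constant.
The rule targets /x/ (voiceless velar fricative), which sits before the trigger /ŋ/ (voiced).
Changing only its voicing to voiced gives [ɣ] — the voiced velar fricative.

[neɣaɣŋa]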